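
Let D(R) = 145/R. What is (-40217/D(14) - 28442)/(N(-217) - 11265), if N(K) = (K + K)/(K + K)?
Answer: 585891/204160 ≈ 2.8698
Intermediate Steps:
N(K) = 1 (N(K) = (2*K)/((2*K)) = (2*K)*(1/(2*K)) = 1)
(-40217/D(14) - 28442)/(N(-217) - 11265) = (-40217/(145/14) - 28442)/(1 - 11265) = (-40217/(145*(1/14)) - 28442)/(-11264) = (-40217/145/14 - 28442)*(-1/11264) = (-40217*14/145 - 28442)*(-1/11264) = (-563038/145 - 28442)*(-1/11264) = -4687128/145*(-1/11264) = 585891/204160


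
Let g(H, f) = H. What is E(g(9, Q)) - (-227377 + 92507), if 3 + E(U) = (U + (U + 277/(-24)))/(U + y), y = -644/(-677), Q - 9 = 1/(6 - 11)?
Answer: 21806480431/161688 ≈ 1.3487e+5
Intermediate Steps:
Q = 44/5 (Q = 9 + 1/(6 - 11) = 9 + 1/(-5) = 9 - ⅕ = 44/5 ≈ 8.8000)
y = 644/677 (y = -644*(-1/677) = 644/677 ≈ 0.95126)
E(U) = -3 + (-277/24 + 2*U)/(644/677 + U) (E(U) = -3 + (U + (U + 277/(-24)))/(U + 644/677) = -3 + (U + (U + 277*(-1/24)))/(644/677 + U) = -3 + (U + (U - 277/24))/(644/677 + U) = -3 + (U + (-277/24 + U))/(644/677 + U) = -3 + (-277/24 + 2*U)/(644/677 + U))
E(g(9, Q)) - (-227377 + 92507) = (-233897 - 16248*9)/(24*(644 + 677*9)) - (-227377 + 92507) = (-233897 - 146232)/(24*(644 + 6093)) - 1*(-134870) = (1/24)*(-380129)/6737 + 134870 = (1/24)*(1/6737)*(-380129) + 134870 = -380129/161688 + 134870 = 21806480431/161688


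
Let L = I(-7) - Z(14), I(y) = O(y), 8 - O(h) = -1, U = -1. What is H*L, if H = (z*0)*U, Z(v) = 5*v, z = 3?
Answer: 0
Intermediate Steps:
O(h) = 9 (O(h) = 8 - 1*(-1) = 8 + 1 = 9)
I(y) = 9
H = 0 (H = (3*0)*(-1) = 0*(-1) = 0)
L = -61 (L = 9 - 5*14 = 9 - 1*70 = 9 - 70 = -61)
H*L = 0*(-61) = 0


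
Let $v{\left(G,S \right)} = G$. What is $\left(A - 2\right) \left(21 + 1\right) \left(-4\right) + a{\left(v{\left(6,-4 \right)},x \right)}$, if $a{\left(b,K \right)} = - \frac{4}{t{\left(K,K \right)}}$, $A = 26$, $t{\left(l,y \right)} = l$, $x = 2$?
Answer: $-2114$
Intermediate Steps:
$a{\left(b,K \right)} = - \frac{4}{K}$
$\left(A - 2\right) \left(21 + 1\right) \left(-4\right) + a{\left(v{\left(6,-4 \right)},x \right)} = \left(26 - 2\right) \left(21 + 1\right) \left(-4\right) - \frac{4}{2} = 24 \cdot 22 \left(-4\right) - 2 = 528 \left(-4\right) - 2 = -2112 - 2 = -2114$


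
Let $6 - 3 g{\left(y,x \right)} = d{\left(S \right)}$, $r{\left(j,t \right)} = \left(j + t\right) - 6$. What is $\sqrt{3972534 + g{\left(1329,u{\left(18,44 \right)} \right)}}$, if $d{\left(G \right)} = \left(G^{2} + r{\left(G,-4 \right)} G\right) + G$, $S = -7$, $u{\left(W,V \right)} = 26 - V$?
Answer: $\frac{\sqrt{35752341}}{3} \approx 1993.1$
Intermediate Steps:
$r{\left(j,t \right)} = -6 + j + t$
$d{\left(G \right)} = G + G^{2} + G \left(-10 + G\right)$ ($d{\left(G \right)} = \left(G^{2} + \left(-6 + G - 4\right) G\right) + G = \left(G^{2} + \left(-10 + G\right) G\right) + G = \left(G^{2} + G \left(-10 + G\right)\right) + G = G + G^{2} + G \left(-10 + G\right)$)
$g{\left(y,x \right)} = - \frac{155}{3}$ ($g{\left(y,x \right)} = 2 - \frac{\left(-7\right) \left(-9 + 2 \left(-7\right)\right)}{3} = 2 - \frac{\left(-7\right) \left(-9 - 14\right)}{3} = 2 - \frac{\left(-7\right) \left(-23\right)}{3} = 2 - \frac{161}{3} = - \frac{155}{3}$)
$\sqrt{3972534 + g{\left(1329,u{\left(18,44 \right)} \right)}} = \sqrt{3972534 - \frac{155}{3}} = \sqrt{\frac{11917447}{3}} = \frac{\sqrt{35752341}}{3}$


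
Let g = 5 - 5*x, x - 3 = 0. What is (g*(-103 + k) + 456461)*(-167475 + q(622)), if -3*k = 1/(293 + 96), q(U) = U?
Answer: -89081483043971/1167 ≈ -7.6334e+10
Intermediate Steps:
x = 3 (x = 3 + 0 = 3)
k = -1/1167 (k = -1/(3*(293 + 96)) = -1/3/389 = -1/3*1/389 = -1/1167 ≈ -0.00085690)
g = -10 (g = 5 - 5*3 = 5 - 15 = -10)
(g*(-103 + k) + 456461)*(-167475 + q(622)) = (-10*(-103 - 1/1167) + 456461)*(-167475 + 622) = (-10*(-120202/1167) + 456461)*(-166853) = (1202020/1167 + 456461)*(-166853) = (533892007/1167)*(-166853) = -89081483043971/1167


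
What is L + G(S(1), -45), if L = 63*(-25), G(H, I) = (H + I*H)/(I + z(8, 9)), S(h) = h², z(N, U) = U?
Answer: -14164/9 ≈ -1573.8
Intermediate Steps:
G(H, I) = (H + H*I)/(9 + I) (G(H, I) = (H + I*H)/(I + 9) = (H + H*I)/(9 + I))
L = -1575
L + G(S(1), -45) = -1575 + 1²*(1 - 45)/(9 - 45) = -1575 + 1*(-44)/(-36) = -1575 + 1*(-1/36)*(-44) = -1575 + 11/9 = -14164/9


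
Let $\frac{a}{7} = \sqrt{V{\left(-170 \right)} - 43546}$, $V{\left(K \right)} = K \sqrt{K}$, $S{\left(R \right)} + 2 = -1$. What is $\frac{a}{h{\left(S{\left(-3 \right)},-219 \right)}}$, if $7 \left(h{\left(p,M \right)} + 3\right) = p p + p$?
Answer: $- \frac{49 \sqrt{-43546 - 170 i \sqrt{170}}}{15} \approx -17.343 + 681.9 i$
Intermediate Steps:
$S{\left(R \right)} = -3$ ($S{\left(R \right)} = -2 - 1 = -3$)
$h{\left(p,M \right)} = -3 + \frac{p}{7} + \frac{p^{2}}{7}$ ($h{\left(p,M \right)} = -3 + \frac{p p + p}{7} = -3 + \frac{p^{2} + p}{7} = -3 + \frac{p + p^{2}}{7} = -3 + \left(\frac{p}{7} + \frac{p^{2}}{7}\right) = -3 + \frac{p}{7} + \frac{p^{2}}{7}$)
$V{\left(K \right)} = K^{\frac{3}{2}}$
$a = 7 \sqrt{-43546 - 170 i \sqrt{170}}$ ($a = 7 \sqrt{\left(-170\right)^{\frac{3}{2}} - 43546} = 7 \sqrt{- 170 i \sqrt{170} - 43546} = 7 \sqrt{-43546 - 170 i \sqrt{170}} \approx 37.164 - 1461.2 i$)
$\frac{a}{h{\left(S{\left(-3 \right)},-219 \right)}} = \frac{7 \sqrt{-43546 - 170 i \sqrt{170}}}{-3 + \frac{1}{7} \left(-3\right) + \frac{\left(-3\right)^{2}}{7}} = \frac{7 \sqrt{-43546 - 170 i \sqrt{170}}}{-3 - \frac{3}{7} + \frac{1}{7} \cdot 9} = \frac{7 \sqrt{-43546 - 170 i \sqrt{170}}}{-3 - \frac{3}{7} + \frac{9}{7}} = \frac{7 \sqrt{-43546 - 170 i \sqrt{170}}}{- \frac{15}{7}} = 7 \sqrt{-43546 - 170 i \sqrt{170}} \left(- \frac{7}{15}\right) = - \frac{49 \sqrt{-43546 - 170 i \sqrt{170}}}{15}$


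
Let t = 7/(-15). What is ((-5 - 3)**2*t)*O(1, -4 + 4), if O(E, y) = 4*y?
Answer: 0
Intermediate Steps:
t = -7/15 (t = 7*(-1/15) = -7/15 ≈ -0.46667)
((-5 - 3)**2*t)*O(1, -4 + 4) = ((-5 - 3)**2*(-7/15))*(4*(-4 + 4)) = ((-8)**2*(-7/15))*(4*0) = (64*(-7/15))*0 = -448/15*0 = 0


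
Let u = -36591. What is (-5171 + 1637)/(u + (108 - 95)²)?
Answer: 1767/18211 ≈ 0.097029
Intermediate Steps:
(-5171 + 1637)/(u + (108 - 95)²) = (-5171 + 1637)/(-36591 + (108 - 95)²) = -3534/(-36591 + 13²) = -3534/(-36591 + 169) = -3534/(-36422) = -3534*(-1/36422) = 1767/18211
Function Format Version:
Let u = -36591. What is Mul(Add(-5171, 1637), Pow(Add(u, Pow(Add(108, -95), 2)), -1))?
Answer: Rational(1767, 18211) ≈ 0.097029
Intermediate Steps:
Mul(Add(-5171, 1637), Pow(Add(u, Pow(Add(108, -95), 2)), -1)) = Mul(Add(-5171, 1637), Pow(Add(-36591, Pow(Add(108, -95), 2)), -1)) = Mul(-3534, Pow(Add(-36591, Pow(13, 2)), -1)) = Mul(-3534, Pow(Add(-36591, 169), -1)) = Mul(-3534, Pow(-36422, -1)) = Mul(-3534, Rational(-1, 36422)) = Rational(1767, 18211)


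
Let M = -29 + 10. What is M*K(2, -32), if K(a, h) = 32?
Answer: -608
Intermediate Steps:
M = -19
M*K(2, -32) = -19*32 = -608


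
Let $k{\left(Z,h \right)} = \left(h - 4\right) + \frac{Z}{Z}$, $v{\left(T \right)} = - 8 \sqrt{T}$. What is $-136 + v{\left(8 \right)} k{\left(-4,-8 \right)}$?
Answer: $-136 + 176 \sqrt{2} \approx 112.9$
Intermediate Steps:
$k{\left(Z,h \right)} = -3 + h$ ($k{\left(Z,h \right)} = \left(-4 + h\right) + 1 = -3 + h$)
$-136 + v{\left(8 \right)} k{\left(-4,-8 \right)} = -136 + - 8 \sqrt{8} \left(-3 - 8\right) = -136 + - 8 \cdot 2 \sqrt{2} \left(-11\right) = -136 + - 16 \sqrt{2} \left(-11\right) = -136 + 176 \sqrt{2}$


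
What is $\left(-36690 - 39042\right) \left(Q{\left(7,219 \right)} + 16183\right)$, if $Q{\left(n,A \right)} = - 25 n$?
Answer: $-1212317856$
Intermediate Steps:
$\left(-36690 - 39042\right) \left(Q{\left(7,219 \right)} + 16183\right) = \left(-36690 - 39042\right) \left(\left(-25\right) 7 + 16183\right) = - 75732 \left(-175 + 16183\right) = \left(-75732\right) 16008 = -1212317856$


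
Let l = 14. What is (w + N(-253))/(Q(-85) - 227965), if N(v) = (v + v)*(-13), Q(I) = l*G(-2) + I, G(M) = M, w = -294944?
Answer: 48061/38013 ≈ 1.2643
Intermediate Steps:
Q(I) = -28 + I (Q(I) = 14*(-2) + I = -28 + I)
N(v) = -26*v (N(v) = (2*v)*(-13) = -26*v)
(w + N(-253))/(Q(-85) - 227965) = (-294944 - 26*(-253))/((-28 - 85) - 227965) = (-294944 + 6578)/(-113 - 227965) = -288366/(-228078) = -288366*(-1/228078) = 48061/38013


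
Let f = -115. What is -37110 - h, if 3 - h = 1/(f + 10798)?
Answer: -396478178/10683 ≈ -37113.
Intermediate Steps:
h = 32048/10683 (h = 3 - 1/(-115 + 10798) = 3 - 1/10683 = 32048/10683 ≈ 2.9999)
-37110 - h = -37110 - 1*32048/10683 = -37110 - 32048/10683 = -396478178/10683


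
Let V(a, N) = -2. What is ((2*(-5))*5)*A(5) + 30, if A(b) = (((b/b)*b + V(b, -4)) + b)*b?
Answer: -1970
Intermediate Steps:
A(b) = b*(-2 + 2*b) (A(b) = (((b/b)*b - 2) + b)*b = ((1*b - 2) + b)*b = ((b - 2) + b)*b = ((-2 + b) + b)*b = (-2 + 2*b)*b = b*(-2 + 2*b))
((2*(-5))*5)*A(5) + 30 = ((2*(-5))*5)*(2*5*(-1 + 5)) + 30 = (-10*5)*(2*5*4) + 30 = -50*40 + 30 = -2000 + 30 = -1970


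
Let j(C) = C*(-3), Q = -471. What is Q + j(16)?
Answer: -519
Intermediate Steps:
j(C) = -3*C
Q + j(16) = -471 - 3*16 = -471 - 48 = -519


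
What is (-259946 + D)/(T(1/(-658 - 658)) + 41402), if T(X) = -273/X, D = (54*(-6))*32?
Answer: -135157/200335 ≈ -0.67465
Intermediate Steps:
D = -10368 (D = -324*32 = -10368)
(-259946 + D)/(T(1/(-658 - 658)) + 41402) = (-259946 - 10368)/(-273/(1/(-658 - 658)) + 41402) = -270314/(-273/(1/(-1316)) + 41402) = -270314/(-273/(-1/1316) + 41402) = -270314/(-273*(-1316) + 41402) = -270314/(359268 + 41402) = -270314/400670 = -270314*1/400670 = -135157/200335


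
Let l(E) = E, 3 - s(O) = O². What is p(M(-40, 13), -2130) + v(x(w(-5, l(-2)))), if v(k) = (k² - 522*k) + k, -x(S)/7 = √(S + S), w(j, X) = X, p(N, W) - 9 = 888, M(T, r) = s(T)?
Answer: 701 + 7294*I ≈ 701.0 + 7294.0*I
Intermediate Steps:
s(O) = 3 - O²
M(T, r) = 3 - T²
p(N, W) = 897 (p(N, W) = 9 + 888 = 897)
x(S) = -7*√2*√S (x(S) = -7*√(S + S) = -7*√2*√S)
v(k) = k² - 521*k
p(M(-40, 13), -2130) + v(x(w(-5, l(-2)))) = 897 + (-7*√2*√(-2))*(-521 - 7*√2*√(-2)) = 897 + (-7*√2*I*√2)*(-521 - 7*√2*I*√2) = 897 + (-14*I)*(-521 - 14*I) = 897 - 14*I*(-521 - 14*I)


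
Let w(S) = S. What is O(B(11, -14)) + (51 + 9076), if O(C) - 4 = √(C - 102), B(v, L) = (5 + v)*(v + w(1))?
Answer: 9131 + 3*√10 ≈ 9140.5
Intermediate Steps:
B(v, L) = (1 + v)*(5 + v) (B(v, L) = (5 + v)*(v + 1) = (5 + v)*(1 + v) = (1 + v)*(5 + v))
O(C) = 4 + √(-102 + C) (O(C) = 4 + √(C - 102) = 4 + √(-102 + C))
O(B(11, -14)) + (51 + 9076) = (4 + √(-102 + (5 + 11² + 6*11))) + (51 + 9076) = (4 + √(-102 + (5 + 121 + 66))) + 9127 = (4 + √(-102 + 192)) + 9127 = (4 + √90) + 9127 = (4 + 3*√10) + 9127 = 9131 + 3*√10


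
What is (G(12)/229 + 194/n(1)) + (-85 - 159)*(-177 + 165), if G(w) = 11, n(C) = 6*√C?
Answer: 2033782/687 ≈ 2960.4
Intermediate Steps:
(G(12)/229 + 194/n(1)) + (-85 - 159)*(-177 + 165) = (11/229 + 194/((6*√1))) + (-85 - 159)*(-177 + 165) = (11*(1/229) + 194/((6*1))) - 244*(-12) = (11/229 + 194/6) + 2928 = (11/229 + 194*(⅙)) + 2928 = (11/229 + 97/3) + 2928 = 22246/687 + 2928 = 2033782/687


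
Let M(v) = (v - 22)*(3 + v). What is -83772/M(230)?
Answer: -1611/932 ≈ -1.7285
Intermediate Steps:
M(v) = (-22 + v)*(3 + v)
-83772/M(230) = -83772/(-66 + 230² - 19*230) = -83772/(-66 + 52900 - 4370) = -83772/48464 = -83772*1/48464 = -1611/932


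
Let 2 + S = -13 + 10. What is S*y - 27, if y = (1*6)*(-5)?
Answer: 123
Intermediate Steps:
S = -5 (S = -2 + (-13 + 10) = -2 - 3 = -5)
y = -30 (y = 6*(-5) = -30)
S*y - 27 = -5*(-30) - 27 = 150 - 27 = 123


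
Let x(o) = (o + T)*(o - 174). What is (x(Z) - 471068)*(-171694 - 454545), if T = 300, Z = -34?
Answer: 329649704644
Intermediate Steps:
x(o) = (-174 + o)*(300 + o) (x(o) = (o + 300)*(o - 174) = (300 + o)*(-174 + o) = (-174 + o)*(300 + o))
(x(Z) - 471068)*(-171694 - 454545) = ((-52200 + (-34)² + 126*(-34)) - 471068)*(-171694 - 454545) = ((-52200 + 1156 - 4284) - 471068)*(-626239) = (-55328 - 471068)*(-626239) = -526396*(-626239) = 329649704644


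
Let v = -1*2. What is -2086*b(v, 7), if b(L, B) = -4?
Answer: 8344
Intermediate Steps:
v = -2
-2086*b(v, 7) = -2086*(-4) = 8344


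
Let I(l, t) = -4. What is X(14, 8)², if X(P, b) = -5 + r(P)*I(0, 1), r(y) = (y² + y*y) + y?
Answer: 2653641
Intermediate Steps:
r(y) = y + 2*y² (r(y) = (y² + y²) + y = 2*y² + y = y + 2*y²)
X(P, b) = -5 - 4*P*(1 + 2*P) (X(P, b) = -5 + (P*(1 + 2*P))*(-4) = -5 - 4*P*(1 + 2*P))
X(14, 8)² = (-5 - 4*14*(1 + 2*14))² = (-5 - 4*14*(1 + 28))² = (-5 - 4*14*29)² = (-5 - 1624)² = (-1629)² = 2653641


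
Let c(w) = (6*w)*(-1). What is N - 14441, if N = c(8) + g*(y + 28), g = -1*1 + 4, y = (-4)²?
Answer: -14357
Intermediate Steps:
y = 16
c(w) = -6*w
g = 3 (g = -1 + 4 = 3)
N = 84 (N = -6*8 + 3*(16 + 28) = -48 + 3*44 = -48 + 132 = 84)
N - 14441 = 84 - 14441 = -14357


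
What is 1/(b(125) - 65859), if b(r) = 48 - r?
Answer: -1/65936 ≈ -1.5166e-5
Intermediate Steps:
1/(b(125) - 65859) = 1/((48 - 1*125) - 65859) = 1/((48 - 125) - 65859) = 1/(-77 - 65859) = 1/(-65936) = -1/65936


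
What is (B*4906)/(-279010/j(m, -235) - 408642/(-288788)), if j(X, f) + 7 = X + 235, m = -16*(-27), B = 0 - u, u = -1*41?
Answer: -239615273073/501906476 ≈ -477.41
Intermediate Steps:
u = -41
B = 41 (B = 0 - 1*(-41) = 0 + 41 = 41)
m = 432
j(X, f) = 228 + X (j(X, f) = -7 + (X + 235) = -7 + (235 + X) = 228 + X)
(B*4906)/(-279010/j(m, -235) - 408642/(-288788)) = (41*4906)/(-279010/(228 + 432) - 408642/(-288788)) = 201146/(-279010/660 - 408642*(-1/288788)) = 201146/(-279010*1/660 + 204321/144394) = 201146/(-27901/66 + 204321/144394) = 201146/(-1003812952/2382501) = 201146*(-2382501/1003812952) = -239615273073/501906476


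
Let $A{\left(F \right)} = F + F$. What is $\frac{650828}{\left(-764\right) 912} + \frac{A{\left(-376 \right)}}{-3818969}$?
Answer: $- \frac{621241996699}{665233848048} \approx -0.93387$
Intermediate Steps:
$A{\left(F \right)} = 2 F$
$\frac{650828}{\left(-764\right) 912} + \frac{A{\left(-376 \right)}}{-3818969} = \frac{650828}{\left(-764\right) 912} + \frac{2 \left(-376\right)}{-3818969} = \frac{650828}{-696768} - - \frac{752}{3818969} = 650828 \left(- \frac{1}{696768}\right) + \frac{752}{3818969} = - \frac{162707}{174192} + \frac{752}{3818969} = - \frac{621241996699}{665233848048}$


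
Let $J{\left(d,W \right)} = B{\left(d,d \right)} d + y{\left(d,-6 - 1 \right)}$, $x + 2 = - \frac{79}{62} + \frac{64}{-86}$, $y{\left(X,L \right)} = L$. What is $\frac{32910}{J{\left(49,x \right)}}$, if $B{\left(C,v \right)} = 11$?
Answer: $\frac{16455}{266} \approx 61.861$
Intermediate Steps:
$x = - \frac{10713}{2666}$ ($x = -2 + \left(- \frac{79}{62} + \frac{64}{-86}\right) = -2 + \left(\left(-79\right) \frac{1}{62} + 64 \left(- \frac{1}{86}\right)\right) = -2 - \frac{5381}{2666} = - \frac{10713}{2666} \approx -4.0184$)
$J{\left(d,W \right)} = -7 + 11 d$ ($J{\left(d,W \right)} = 11 d - 7 = -7 + 11 d$)
$\frac{32910}{J{\left(49,x \right)}} = \frac{32910}{-7 + 11 \cdot 49} = \frac{32910}{-7 + 539} = \frac{32910}{532} = 32910 \cdot \frac{1}{532} = \frac{16455}{266}$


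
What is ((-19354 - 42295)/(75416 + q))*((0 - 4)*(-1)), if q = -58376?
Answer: -61649/4260 ≈ -14.472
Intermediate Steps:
((-19354 - 42295)/(75416 + q))*((0 - 4)*(-1)) = ((-19354 - 42295)/(75416 - 58376))*((0 - 4)*(-1)) = (-61649/17040)*(-4*(-1)) = -61649*1/17040*4 = -61649/17040*4 = -61649/4260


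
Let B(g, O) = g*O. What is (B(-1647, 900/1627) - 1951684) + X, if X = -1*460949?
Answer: -3926836191/1627 ≈ -2.4135e+6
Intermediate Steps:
B(g, O) = O*g
X = -460949
(B(-1647, 900/1627) - 1951684) + X = ((900/1627)*(-1647) - 1951684) - 460949 = (-1482300/1627 - 1951684) - 460949 = -3176872168/1627 - 460949 = -3926836191/1627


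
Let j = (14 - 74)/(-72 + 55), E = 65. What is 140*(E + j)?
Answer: 163100/17 ≈ 9594.1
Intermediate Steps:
j = 60/17 (j = -60/(-17) = -60*(-1/17) = 60/17 ≈ 3.5294)
140*(E + j) = 140*(65 + 60/17) = 140*(1165/17) = 163100/17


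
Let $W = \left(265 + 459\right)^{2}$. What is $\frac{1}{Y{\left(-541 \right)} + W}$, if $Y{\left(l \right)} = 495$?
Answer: $\frac{1}{524671} \approx 1.906 \cdot 10^{-6}$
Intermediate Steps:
$W = 524176$ ($W = 724^{2} = 524176$)
$\frac{1}{Y{\left(-541 \right)} + W} = \frac{1}{495 + 524176} = \frac{1}{524671}$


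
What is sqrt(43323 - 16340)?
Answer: 11*sqrt(223) ≈ 164.27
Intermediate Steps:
sqrt(43323 - 16340) = sqrt(26983) = 11*sqrt(223)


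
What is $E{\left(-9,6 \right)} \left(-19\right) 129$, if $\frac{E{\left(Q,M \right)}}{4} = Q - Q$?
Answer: $0$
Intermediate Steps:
$E{\left(Q,M \right)} = 0$ ($E{\left(Q,M \right)} = 4 \left(Q - Q\right) = 4 \cdot 0 = 0$)
$E{\left(-9,6 \right)} \left(-19\right) 129 = 0 \left(-19\right) 129 = 0 \cdot 129 = 0$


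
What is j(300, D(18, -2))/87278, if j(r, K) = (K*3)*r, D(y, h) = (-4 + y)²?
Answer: 88200/43639 ≈ 2.0211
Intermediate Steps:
j(r, K) = 3*K*r (j(r, K) = (3*K)*r = 3*K*r)
j(300, D(18, -2))/87278 = (3*(-4 + 18)²*300)/87278 = (3*14²*300)*(1/87278) = (3*196*300)*(1/87278) = 176400*(1/87278) = 88200/43639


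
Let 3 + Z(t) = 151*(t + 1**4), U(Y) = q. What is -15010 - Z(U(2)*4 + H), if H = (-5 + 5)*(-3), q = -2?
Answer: -13950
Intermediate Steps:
U(Y) = -2
H = 0 (H = 0*(-3) = 0)
Z(t) = 148 + 151*t (Z(t) = -3 + 151*(t + 1**4) = -3 + 151*(t + 1) = -3 + 151*(1 + t) = -3 + (151 + 151*t) = 148 + 151*t)
-15010 - Z(U(2)*4 + H) = -15010 - (148 + 151*(-2*4 + 0)) = -15010 - (148 + 151*(-8 + 0)) = -15010 - (148 + 151*(-8)) = -15010 - (148 - 1208) = -15010 - 1*(-1060) = -15010 + 1060 = -13950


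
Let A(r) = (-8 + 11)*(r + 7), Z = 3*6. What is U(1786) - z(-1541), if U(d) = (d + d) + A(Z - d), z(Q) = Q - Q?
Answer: -1711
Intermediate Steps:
Z = 18
z(Q) = 0
A(r) = 21 + 3*r (A(r) = 3*(7 + r) = 21 + 3*r)
U(d) = 75 - d (U(d) = (d + d) + (21 + 3*(18 - d)) = 2*d + (21 + (54 - 3*d)) = 2*d + (75 - 3*d) = 75 - d)
U(1786) - z(-1541) = (75 - 1*1786) - 1*0 = (75 - 1786) + 0 = -1711 + 0 = -1711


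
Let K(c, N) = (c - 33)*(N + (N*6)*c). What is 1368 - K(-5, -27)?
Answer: 31122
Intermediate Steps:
K(c, N) = (-33 + c)*(N + 6*N*c) (K(c, N) = (-33 + c)*(N + (6*N)*c) = (-33 + c)*(N + 6*N*c))
1368 - K(-5, -27) = 1368 - (-27)*(-33 - 197*(-5) + 6*(-5)²) = 1368 - (-27)*(-33 + 985 + 6*25) = 1368 - (-27)*(-33 + 985 + 150) = 1368 - (-27)*1102 = 1368 - 1*(-29754) = 1368 + 29754 = 31122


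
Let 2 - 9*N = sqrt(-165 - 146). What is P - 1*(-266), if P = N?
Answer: 2396/9 - I*sqrt(311)/9 ≈ 266.22 - 1.9595*I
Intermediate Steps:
N = 2/9 - I*sqrt(311)/9 (N = 2/9 - sqrt(-165 - 146)/9 = 2/9 - I*sqrt(311)/9 ≈ 0.22222 - 1.9595*I)
P = 2/9 - I*sqrt(311)/9 ≈ 0.22222 - 1.9595*I
P - 1*(-266) = (2/9 - I*sqrt(311)/9) - 1*(-266) = (2/9 - I*sqrt(311)/9) + 266 = 2396/9 - I*sqrt(311)/9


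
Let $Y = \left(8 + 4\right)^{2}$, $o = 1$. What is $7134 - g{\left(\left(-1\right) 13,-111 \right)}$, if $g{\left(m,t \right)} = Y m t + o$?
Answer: $-200659$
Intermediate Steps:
$Y = 144$ ($Y = 12^{2} = 144$)
$g{\left(m,t \right)} = 1 + 144 m t$ ($g{\left(m,t \right)} = 144 m t + 1 = 1 + 144 m t$)
$7134 - g{\left(\left(-1\right) 13,-111 \right)} = 7134 - \left(1 + 144 \left(\left(-1\right) 13\right) \left(-111\right)\right) = 7134 - \left(1 + 144 \left(-13\right) \left(-111\right)\right) = 7134 - \left(1 + 207792\right) = 7134 - 207793 = -200659$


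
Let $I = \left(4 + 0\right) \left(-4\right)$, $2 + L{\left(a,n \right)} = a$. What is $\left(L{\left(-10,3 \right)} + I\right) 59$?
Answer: $-1652$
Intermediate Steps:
$L{\left(a,n \right)} = -2 + a$
$I = -16$ ($I = 4 \left(-4\right) = -16$)
$\left(L{\left(-10,3 \right)} + I\right) 59 = \left(\left(-2 - 10\right) - 16\right) 59 = \left(-12 - 16\right) 59 = \left(-28\right) 59 = -1652$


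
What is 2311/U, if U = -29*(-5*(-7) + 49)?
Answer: -2311/2436 ≈ -0.94869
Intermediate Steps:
U = -2436 (U = -29*(35 + 49) = -29*84 = -2436)
2311/U = 2311/(-2436) = 2311*(-1/2436) = -2311/2436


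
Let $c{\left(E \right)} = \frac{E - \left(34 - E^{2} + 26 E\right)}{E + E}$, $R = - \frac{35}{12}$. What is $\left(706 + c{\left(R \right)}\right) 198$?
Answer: $\frac{19344963}{140} \approx 1.3818 \cdot 10^{5}$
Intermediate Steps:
$R = - \frac{35}{12}$ ($R = \left(-35\right) \frac{1}{12} = - \frac{35}{12} \approx -2.9167$)
$c{\left(E \right)} = \frac{-34 + E^{2} - 25 E}{2 E}$ ($c{\left(E \right)} = \frac{E - \left(34 - E^{2} + 26 E\right)}{2 E} = \left(-34 + E^{2} - 25 E\right) \frac{1}{2 E} = \frac{-34 + E^{2} - 25 E}{2 E}$)
$\left(706 + c{\left(R \right)}\right) 198 = \left(706 + \frac{-34 - \frac{35 \left(-25 - \frac{35}{12}\right)}{12}}{2 \left(- \frac{35}{12}\right)}\right) 198 = \left(706 + \frac{1}{2} \left(- \frac{12}{35}\right) \left(-34 - - \frac{11725}{144}\right)\right) 198 = \left(706 + \frac{1}{2} \left(- \frac{12}{35}\right) \left(-34 + \frac{11725}{144}\right)\right) 198 = \left(706 + \frac{1}{2} \left(- \frac{12}{35}\right) \frac{6829}{144}\right) 198 = \left(706 - \frac{6829}{840}\right) 198 = \frac{586211}{840} \cdot 198 = \frac{19344963}{140}$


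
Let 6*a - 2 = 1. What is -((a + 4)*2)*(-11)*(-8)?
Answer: -792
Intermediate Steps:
a = ½ (a = ⅓ + (⅙)*1 = ⅓ + ⅙ = ½ ≈ 0.50000)
-((a + 4)*2)*(-11)*(-8) = -((½ + 4)*2)*(-11)*(-8) = -((9/2)*2)*(-11)*(-8) = -9*(-11)*(-8) = -(-99)*(-8) = -1*792 = -792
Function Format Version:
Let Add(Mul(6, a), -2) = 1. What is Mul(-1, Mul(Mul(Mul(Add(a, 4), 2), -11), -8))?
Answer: -792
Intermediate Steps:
a = Rational(1, 2) (a = Add(Rational(1, 3), Mul(Rational(1, 6), 1)) = Add(Rational(1, 3), Rational(1, 6)) = Rational(1, 2) ≈ 0.50000)
Mul(-1, Mul(Mul(Mul(Add(a, 4), 2), -11), -8)) = Mul(-1, Mul(Mul(Mul(Add(Rational(1, 2), 4), 2), -11), -8)) = Mul(-1, Mul(Mul(Mul(Rational(9, 2), 2), -11), -8)) = Mul(-1, Mul(Mul(9, -11), -8)) = Mul(-1, Mul(-99, -8)) = Mul(-1, 792) = -792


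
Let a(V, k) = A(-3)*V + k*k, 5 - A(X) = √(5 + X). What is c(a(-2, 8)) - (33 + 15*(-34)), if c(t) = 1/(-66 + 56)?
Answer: 4769/10 ≈ 476.90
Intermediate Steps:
A(X) = 5 - √(5 + X)
a(V, k) = k² + V*(5 - √2) (a(V, k) = (5 - √(5 - 3))*V + k*k = (5 - √2)*V + k² = V*(5 - √2) + k² = k² + V*(5 - √2))
c(t) = -⅒ (c(t) = 1/(-10) = -⅒)
c(a(-2, 8)) - (33 + 15*(-34)) = -⅒ - (33 + 15*(-34)) = -⅒ - (33 - 510) = -⅒ - 1*(-477) = -⅒ + 477 = 4769/10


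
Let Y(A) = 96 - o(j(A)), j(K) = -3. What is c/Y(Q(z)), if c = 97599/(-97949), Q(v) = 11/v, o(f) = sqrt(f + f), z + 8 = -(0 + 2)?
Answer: -1561584/150547613 - 32533*I*sqrt(6)/301095226 ≈ -0.010373 - 0.00026466*I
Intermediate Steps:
z = -10 (z = -8 - (0 + 2) = -8 - 1*2 = -8 - 2 = -10)
o(f) = sqrt(2)*sqrt(f) (o(f) = sqrt(2*f) = sqrt(2)*sqrt(f))
Y(A) = 96 - I*sqrt(6) (Y(A) = 96 - sqrt(2)*sqrt(-3) = 96 - sqrt(2)*I*sqrt(3) = 96 - I*sqrt(6))
c = -97599/97949 (c = 97599*(-1/97949) = -97599/97949 ≈ -0.99643)
c/Y(Q(z)) = -97599/(97949*(96 - I*sqrt(6)))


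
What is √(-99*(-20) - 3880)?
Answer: 10*I*√19 ≈ 43.589*I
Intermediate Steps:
√(-99*(-20) - 3880) = √(1980 - 3880) = √(-1900) = 10*I*√19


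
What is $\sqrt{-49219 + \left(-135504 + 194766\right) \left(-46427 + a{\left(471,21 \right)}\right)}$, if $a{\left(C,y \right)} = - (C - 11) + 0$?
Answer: $i \sqrt{2778666613} \approx 52713.0 i$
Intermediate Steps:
$a{\left(C,y \right)} = 11 - C$ ($a{\left(C,y \right)} = - (-11 + C) + 0 = \left(11 - C\right) + 0 = 11 - C$)
$\sqrt{-49219 + \left(-135504 + 194766\right) \left(-46427 + a{\left(471,21 \right)}\right)} = \sqrt{-49219 + \left(-135504 + 194766\right) \left(-46427 + \left(11 - 471\right)\right)} = \sqrt{-49219 + 59262 \left(-46427 + \left(11 - 471\right)\right)} = \sqrt{-49219 + 59262 \left(-46427 - 460\right)} = \sqrt{-49219 + 59262 \left(-46887\right)} = \sqrt{-49219 - 2778617394} = \sqrt{-2778666613} = i \sqrt{2778666613}$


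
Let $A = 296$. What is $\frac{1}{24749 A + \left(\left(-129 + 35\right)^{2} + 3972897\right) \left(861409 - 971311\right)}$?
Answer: $- \frac{1}{437593094462} \approx -2.2852 \cdot 10^{-12}$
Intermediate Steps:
$\frac{1}{24749 A + \left(\left(-129 + 35\right)^{2} + 3972897\right) \left(861409 - 971311\right)} = \frac{1}{24749 \cdot 296 + \left(\left(-129 + 35\right)^{2} + 3972897\right) \left(861409 - 971311\right)} = \frac{1}{7325704 + \left(\left(-94\right)^{2} + 3972897\right) \left(-109902\right)} = \frac{1}{7325704 + \left(8836 + 3972897\right) \left(-109902\right)} = \frac{1}{7325704 + 3981733 \left(-109902\right)} = \frac{1}{7325704 - 437600420166} = \frac{1}{-437593094462} = - \frac{1}{437593094462}$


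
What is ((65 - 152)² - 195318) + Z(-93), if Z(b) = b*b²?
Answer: -992106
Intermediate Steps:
Z(b) = b³
((65 - 152)² - 195318) + Z(-93) = ((65 - 152)² - 195318) + (-93)³ = ((-87)² - 195318) - 804357 = (7569 - 195318) - 804357 = -187749 - 804357 = -992106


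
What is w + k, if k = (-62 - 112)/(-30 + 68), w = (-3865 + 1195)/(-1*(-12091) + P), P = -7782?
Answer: -425613/81871 ≈ -5.1986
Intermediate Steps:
w = -2670/4309 (w = (-3865 + 1195)/(-1*(-12091) - 7782) = -2670/(12091 - 7782) = -2670/4309 ≈ -0.61963)
k = -87/19 (k = -174/38 = (1/38)*(-174) = -87/19 ≈ -4.5789)
w + k = -2670/4309 - 87/19 = -425613/81871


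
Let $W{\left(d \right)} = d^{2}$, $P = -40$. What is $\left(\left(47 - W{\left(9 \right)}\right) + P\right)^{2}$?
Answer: $5476$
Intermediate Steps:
$\left(\left(47 - W{\left(9 \right)}\right) + P\right)^{2} = \left(\left(47 - 9^{2}\right) - 40\right)^{2} = \left(\left(47 - 81\right) - 40\right)^{2} = \left(-34 - 40\right)^{2} = \left(-74\right)^{2} = 5476$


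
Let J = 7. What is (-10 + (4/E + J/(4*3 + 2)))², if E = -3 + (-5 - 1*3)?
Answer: 47089/484 ≈ 97.291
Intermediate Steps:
E = -11 (E = -3 + (-5 - 3) = -3 - 8 = -11)
(-10 + (4/E + J/(4*3 + 2)))² = (-10 + (4/(-11) + 7/(4*3 + 2)))² = (-10 + (4*(-1/11) + 7/(12 + 2)))² = (-10 + (-4/11 + 7/14))² = (-10 + (-4/11 + 7*(1/14)))² = (-10 + (-4/11 + ½))² = (-10 + 3/22)² = (-217/22)² = 47089/484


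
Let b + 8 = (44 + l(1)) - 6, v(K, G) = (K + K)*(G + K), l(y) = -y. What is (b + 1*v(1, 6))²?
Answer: 1849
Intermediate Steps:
v(K, G) = 2*K*(G + K) (v(K, G) = (2*K)*(G + K) = 2*K*(G + K))
b = 29 (b = -8 + ((44 - 1*1) - 6) = -8 + ((44 - 1) - 6) = -8 + (43 - 6) = -8 + 37 = 29)
(b + 1*v(1, 6))² = (29 + 1*(2*1*(6 + 1)))² = (29 + 1*(2*1*7))² = (29 + 1*14)² = (29 + 14)² = 43² = 1849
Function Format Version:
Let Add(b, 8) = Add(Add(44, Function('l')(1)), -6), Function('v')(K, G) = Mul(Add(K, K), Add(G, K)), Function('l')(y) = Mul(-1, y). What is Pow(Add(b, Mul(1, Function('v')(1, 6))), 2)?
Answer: 1849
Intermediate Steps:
Function('v')(K, G) = Mul(2, K, Add(G, K)) (Function('v')(K, G) = Mul(Mul(2, K), Add(G, K)) = Mul(2, K, Add(G, K)))
b = 29 (b = Add(-8, Add(Add(44, Mul(-1, 1)), -6)) = Add(-8, Add(Add(44, -1), -6)) = Add(-8, Add(43, -6)) = Add(-8, 37) = 29)
Pow(Add(b, Mul(1, Function('v')(1, 6))), 2) = Pow(Add(29, Mul(1, Mul(2, 1, Add(6, 1)))), 2) = Pow(Add(29, Mul(1, Mul(2, 1, 7))), 2) = Pow(Add(29, Mul(1, 14)), 2) = Pow(Add(29, 14), 2) = Pow(43, 2) = 1849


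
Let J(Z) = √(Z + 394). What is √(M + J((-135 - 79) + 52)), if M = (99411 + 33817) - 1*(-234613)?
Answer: √(367841 + 2*√58) ≈ 606.51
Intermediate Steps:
J(Z) = √(394 + Z)
M = 367841 (M = 133228 + 234613 = 367841)
√(M + J((-135 - 79) + 52)) = √(367841 + √(394 + ((-135 - 79) + 52))) = √(367841 + √(394 + (-214 + 52))) = √(367841 + √(394 - 162)) = √(367841 + √232) = √(367841 + 2*√58)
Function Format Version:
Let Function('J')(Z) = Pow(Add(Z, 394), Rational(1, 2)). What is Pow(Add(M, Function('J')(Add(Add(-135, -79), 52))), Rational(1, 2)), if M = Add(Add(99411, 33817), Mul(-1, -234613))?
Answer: Pow(Add(367841, Mul(2, Pow(58, Rational(1, 2)))), Rational(1, 2)) ≈ 606.51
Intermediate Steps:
Function('J')(Z) = Pow(Add(394, Z), Rational(1, 2))
M = 367841 (M = Add(133228, 234613) = 367841)
Pow(Add(M, Function('J')(Add(Add(-135, -79), 52))), Rational(1, 2)) = Pow(Add(367841, Pow(Add(394, Add(Add(-135, -79), 52)), Rational(1, 2))), Rational(1, 2)) = Pow(Add(367841, Pow(Add(394, Add(-214, 52)), Rational(1, 2))), Rational(1, 2)) = Pow(Add(367841, Pow(Add(394, -162), Rational(1, 2))), Rational(1, 2)) = Pow(Add(367841, Pow(232, Rational(1, 2))), Rational(1, 2)) = Pow(Add(367841, Mul(2, Pow(58, Rational(1, 2)))), Rational(1, 2))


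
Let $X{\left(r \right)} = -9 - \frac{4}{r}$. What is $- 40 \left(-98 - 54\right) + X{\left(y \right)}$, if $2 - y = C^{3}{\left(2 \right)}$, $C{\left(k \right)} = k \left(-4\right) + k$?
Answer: $\frac{661737}{109} \approx 6071.0$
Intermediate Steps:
$C{\left(k \right)} = - 3 k$ ($C{\left(k \right)} = - 4 k + k = - 3 k$)
$y = 218$ ($y = 2 - \left(\left(-3\right) 2\right)^{3} = 2 - \left(-6\right)^{3} = 2 - -216 = 2 + 216 = 218$)
$X{\left(r \right)} = -9 - \frac{4}{r}$
$- 40 \left(-98 - 54\right) + X{\left(y \right)} = - 40 \left(-98 - 54\right) - \left(9 + \frac{4}{218}\right) = - 40 \left(-98 - 54\right) - \frac{983}{109} = \left(-40\right) \left(-152\right) - \frac{983}{109} = 6080 - \frac{983}{109} = \frac{661737}{109}$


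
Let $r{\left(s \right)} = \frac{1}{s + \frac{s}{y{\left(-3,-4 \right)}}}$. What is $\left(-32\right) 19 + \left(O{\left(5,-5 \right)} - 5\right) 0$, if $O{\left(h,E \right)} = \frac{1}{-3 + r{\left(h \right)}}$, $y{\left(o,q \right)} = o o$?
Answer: $-608$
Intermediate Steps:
$y{\left(o,q \right)} = o^{2}$
$r{\left(s \right)} = \frac{9}{10 s}$ ($r{\left(s \right)} = \frac{1}{s + \frac{s}{\left(-3\right)^{2}}} = \frac{1}{s + \frac{s}{9}} = \frac{1}{\frac{10}{9} s} = \frac{9}{10 s}$)
$O{\left(h,E \right)} = \frac{1}{-3 + \frac{9}{10 h}}$
$\left(-32\right) 19 + \left(O{\left(5,-5 \right)} - 5\right) 0 = \left(-32\right) 19 + \left(\left(-10\right) 5 \frac{1}{-9 + 30 \cdot 5} - 5\right) 0 = -608 + \left(\left(-10\right) 5 \frac{1}{-9 + 150} - 5\right) 0 = -608 + \left(\left(-10\right) 5 \cdot \frac{1}{141} - 5\right) 0 = -608 + \left(- \frac{50}{141} - 5\right) 0 = -608 - 0 = -608 + 0 = -608$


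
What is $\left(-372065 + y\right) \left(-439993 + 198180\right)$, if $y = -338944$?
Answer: $171931219317$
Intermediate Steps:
$\left(-372065 + y\right) \left(-439993 + 198180\right) = \left(-372065 - 338944\right) \left(-439993 + 198180\right) = \left(-711009\right) \left(-241813\right) = 171931219317$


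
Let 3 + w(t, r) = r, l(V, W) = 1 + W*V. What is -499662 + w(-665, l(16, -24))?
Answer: -500048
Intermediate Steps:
l(V, W) = 1 + V*W
w(t, r) = -3 + r
-499662 + w(-665, l(16, -24)) = -499662 + (-3 + (1 + 16*(-24))) = -499662 + (-3 + (1 - 384)) = -499662 + (-3 - 383) = -499662 - 386 = -500048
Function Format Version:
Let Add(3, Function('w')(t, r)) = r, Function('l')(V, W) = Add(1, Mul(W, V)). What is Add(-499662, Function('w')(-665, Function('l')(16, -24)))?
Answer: -500048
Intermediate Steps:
Function('l')(V, W) = Add(1, Mul(V, W))
Function('w')(t, r) = Add(-3, r)
Add(-499662, Function('w')(-665, Function('l')(16, -24))) = Add(-499662, Add(-3, Add(1, Mul(16, -24)))) = Add(-499662, Add(-3, Add(1, -384))) = Add(-499662, Add(-3, -383)) = Add(-499662, -386) = -500048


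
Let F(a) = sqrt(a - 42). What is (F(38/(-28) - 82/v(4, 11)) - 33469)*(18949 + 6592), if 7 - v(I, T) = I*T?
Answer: -854831729 + 25541*I*sqrt(11039098)/518 ≈ -8.5483e+8 + 1.6382e+5*I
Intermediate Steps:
v(I, T) = 7 - I*T
F(a) = sqrt(-42 + a)
(F(38/(-28) - 82/v(4, 11)) - 33469)*(18949 + 6592) = (sqrt(-42 + (38/(-28) - 82/(7 - 1*4*11))) - 33469)*(18949 + 6592) = (sqrt(-42 + (38*(-1/28) - 82/(7 - 44))) - 33469)*25541 = (sqrt(-42 + (-19/14 - 82/(-37))) - 33469)*25541 = (sqrt(-42 + (-19/14 - 82*(-1/37))) - 33469)*25541 = (sqrt(-42 + (-19/14 + 82/37)) - 33469)*25541 = (sqrt(-42 + 445/518) - 33469)*25541 = (sqrt(-21311/518) - 33469)*25541 = (I*sqrt(11039098)/518 - 33469)*25541 = (-33469 + I*sqrt(11039098)/518)*25541 = -854831729 + 25541*I*sqrt(11039098)/518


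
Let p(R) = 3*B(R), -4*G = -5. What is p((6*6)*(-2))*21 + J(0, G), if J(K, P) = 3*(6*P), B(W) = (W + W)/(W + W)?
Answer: 171/2 ≈ 85.500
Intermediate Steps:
B(W) = 1 (B(W) = (2*W)/((2*W)) = (2*W)*(1/(2*W)) = 1)
G = 5/4 (G = -1/4*(-5) = 5/4 ≈ 1.2500)
p(R) = 3 (p(R) = 3*1 = 3)
J(K, P) = 18*P
p((6*6)*(-2))*21 + J(0, G) = 3*21 + 18*(5/4) = 63 + 45/2 = 171/2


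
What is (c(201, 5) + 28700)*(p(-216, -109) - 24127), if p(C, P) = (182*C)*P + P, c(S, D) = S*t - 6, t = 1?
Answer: 123115006940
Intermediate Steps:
c(S, D) = -6 + S (c(S, D) = S*1 - 6 = S - 6 = -6 + S)
p(C, P) = P + 182*C*P (p(C, P) = 182*C*P + P = P + 182*C*P)
(c(201, 5) + 28700)*(p(-216, -109) - 24127) = ((-6 + 201) + 28700)*(-109*(1 + 182*(-216)) - 24127) = (195 + 28700)*(-109*(1 - 39312) - 24127) = 28895*(-109*(-39311) - 24127) = 28895*(4284899 - 24127) = 28895*4260772 = 123115006940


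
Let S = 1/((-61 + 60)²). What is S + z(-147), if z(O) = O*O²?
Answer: -3176522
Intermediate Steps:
z(O) = O³
S = 1 (S = 1/((-1)²) = 1/1 = 1)
S + z(-147) = 1 + (-147)³ = 1 - 3176523 = -3176522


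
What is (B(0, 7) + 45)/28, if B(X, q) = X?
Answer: 45/28 ≈ 1.6071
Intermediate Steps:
(B(0, 7) + 45)/28 = (0 + 45)/28 = 45*(1/28) = 45/28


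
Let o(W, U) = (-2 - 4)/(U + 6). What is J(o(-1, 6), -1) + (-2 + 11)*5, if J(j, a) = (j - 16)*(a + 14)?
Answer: -339/2 ≈ -169.50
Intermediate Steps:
o(W, U) = -6/(6 + U)
J(j, a) = (-16 + j)*(14 + a)
J(o(-1, 6), -1) + (-2 + 11)*5 = (-224 - 16*(-1) + 14*(-6/(6 + 6)) - (-6)/(6 + 6)) + (-2 + 11)*5 = (-224 + 16 + 14*(-6/12) - (-6)/12) + 9*5 = (-224 + 16 + 14*(-6*1/12) - (-6)/12) + 45 = (-224 + 16 + 14*(-½) - 1*(-½)) + 45 = (-224 + 16 - 7 + ½) + 45 = -429/2 + 45 = -339/2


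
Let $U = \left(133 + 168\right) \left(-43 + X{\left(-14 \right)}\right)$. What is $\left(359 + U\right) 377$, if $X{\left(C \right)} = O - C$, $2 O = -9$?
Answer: $- \frac{7332273}{2} \approx -3.6661 \cdot 10^{6}$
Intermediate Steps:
$O = - \frac{9}{2}$ ($O = \frac{1}{2} \left(-9\right) = - \frac{9}{2} \approx -4.5$)
$X{\left(C \right)} = - \frac{9}{2} - C$
$U = - \frac{20167}{2}$ ($U = \left(133 + 168\right) \left(-43 - - \frac{19}{2}\right) = 301 \left(-43 + \left(- \frac{9}{2} + 14\right)\right) = 301 \left(-43 + \frac{19}{2}\right) = 301 \left(- \frac{67}{2}\right) = - \frac{20167}{2} \approx -10084.0$)
$\left(359 + U\right) 377 = \left(359 - \frac{20167}{2}\right) 377 = \left(- \frac{19449}{2}\right) 377 = - \frac{7332273}{2}$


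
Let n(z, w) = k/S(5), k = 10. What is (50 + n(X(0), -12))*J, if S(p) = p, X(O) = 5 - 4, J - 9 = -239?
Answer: -11960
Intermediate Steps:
J = -230 (J = 9 - 239 = -230)
X(O) = 1
n(z, w) = 2 (n(z, w) = 10/5 = 10*(⅕) = 2)
(50 + n(X(0), -12))*J = (50 + 2)*(-230) = 52*(-230) = -11960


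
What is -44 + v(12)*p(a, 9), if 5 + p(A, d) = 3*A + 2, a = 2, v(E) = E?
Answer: -8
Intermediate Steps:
p(A, d) = -3 + 3*A (p(A, d) = -5 + (3*A + 2) = -5 + (2 + 3*A) = -3 + 3*A)
-44 + v(12)*p(a, 9) = -44 + 12*(-3 + 3*2) = -44 + 12*(-3 + 6) = -44 + 12*3 = -44 + 36 = -8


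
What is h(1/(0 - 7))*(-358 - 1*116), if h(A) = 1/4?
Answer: -237/2 ≈ -118.50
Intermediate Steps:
h(A) = ¼ (h(A) = 1*(¼) = ¼)
h(1/(0 - 7))*(-358 - 1*116) = (-358 - 1*116)/4 = (-358 - 116)/4 = (¼)*(-474) = -237/2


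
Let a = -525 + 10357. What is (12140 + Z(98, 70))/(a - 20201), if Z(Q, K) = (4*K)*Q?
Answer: -39580/10369 ≈ -3.8171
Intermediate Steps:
Z(Q, K) = 4*K*Q
a = 9832
(12140 + Z(98, 70))/(a - 20201) = (12140 + 4*70*98)/(9832 - 20201) = (12140 + 27440)/(-10369) = 39580*(-1/10369) = -39580/10369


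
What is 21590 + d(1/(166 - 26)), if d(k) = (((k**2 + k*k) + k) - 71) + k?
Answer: 210886341/9800 ≈ 21519.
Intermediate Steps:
d(k) = -71 + 2*k + 2*k**2 (d(k) = (((k**2 + k**2) + k) - 71) + k = ((2*k**2 + k) - 71) + k = ((k + 2*k**2) - 71) + k = (-71 + k + 2*k**2) + k = -71 + 2*k + 2*k**2)
21590 + d(1/(166 - 26)) = 21590 + (-71 + 2/(166 - 26) + 2*(1/(166 - 26))**2) = 21590 + (-71 + 2/140 + 2*(1/140)**2) = 21590 + (-71 + 2*(1/140) + 2*(1/140)**2) = 21590 + (-71 + 1/70 + 2*(1/19600)) = 21590 + (-71 + 1/70 + 1/9800) = 21590 - 695659/9800 = 210886341/9800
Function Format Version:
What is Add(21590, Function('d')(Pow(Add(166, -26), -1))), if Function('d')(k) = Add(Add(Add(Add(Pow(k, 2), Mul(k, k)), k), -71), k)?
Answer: Rational(210886341, 9800) ≈ 21519.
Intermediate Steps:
Function('d')(k) = Add(-71, Mul(2, k), Mul(2, Pow(k, 2))) (Function('d')(k) = Add(Add(Add(Add(Pow(k, 2), Pow(k, 2)), k), -71), k) = Add(Add(Add(Mul(2, Pow(k, 2)), k), -71), k) = Add(Add(Add(k, Mul(2, Pow(k, 2))), -71), k) = Add(Add(-71, k, Mul(2, Pow(k, 2))), k) = Add(-71, Mul(2, k), Mul(2, Pow(k, 2))))
Add(21590, Function('d')(Pow(Add(166, -26), -1))) = Add(21590, Add(-71, Mul(2, Pow(Add(166, -26), -1)), Mul(2, Pow(Pow(Add(166, -26), -1), 2)))) = Add(21590, Add(-71, Mul(2, Pow(140, -1)), Mul(2, Pow(Pow(140, -1), 2)))) = Add(21590, Add(-71, Mul(2, Rational(1, 140)), Mul(2, Pow(Rational(1, 140), 2)))) = Add(21590, Add(-71, Rational(1, 70), Mul(2, Rational(1, 19600)))) = Add(21590, Add(-71, Rational(1, 70), Rational(1, 9800))) = Add(21590, Rational(-695659, 9800)) = Rational(210886341, 9800)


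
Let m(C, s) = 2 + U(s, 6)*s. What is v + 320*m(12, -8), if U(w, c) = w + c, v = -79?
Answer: 5681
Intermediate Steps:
U(w, c) = c + w
m(C, s) = 2 + s*(6 + s) (m(C, s) = 2 + (6 + s)*s = 2 + s*(6 + s))
v + 320*m(12, -8) = -79 + 320*(2 - 8*(6 - 8)) = -79 + 320*(2 - 8*(-2)) = -79 + 320*(2 + 16) = -79 + 320*18 = -79 + 5760 = 5681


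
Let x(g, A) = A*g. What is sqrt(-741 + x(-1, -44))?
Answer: I*sqrt(697) ≈ 26.401*I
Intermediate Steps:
sqrt(-741 + x(-1, -44)) = sqrt(-741 - 44*(-1)) = sqrt(-741 + 44) = sqrt(-697) = I*sqrt(697)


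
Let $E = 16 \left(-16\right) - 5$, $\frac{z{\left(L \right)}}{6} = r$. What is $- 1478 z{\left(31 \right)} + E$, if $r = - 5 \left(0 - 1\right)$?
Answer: $-44601$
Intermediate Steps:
$r = 5$ ($r = \left(-5\right) \left(-1\right) = 5$)
$z{\left(L \right)} = 30$ ($z{\left(L \right)} = 6 \cdot 5 = 30$)
$E = -261$ ($E = -256 - 5 = -261$)
$- 1478 z{\left(31 \right)} + E = \left(-1478\right) 30 - 261 = -44340 - 261 = -44601$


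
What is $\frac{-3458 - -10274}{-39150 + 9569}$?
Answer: $- \frac{6816}{29581} \approx -0.23042$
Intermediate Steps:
$\frac{-3458 - -10274}{-39150 + 9569} = \frac{-3458 + \left(-13434 + 23708\right)}{-29581} = \left(-3458 + 10274\right) \left(- \frac{1}{29581}\right) = 6816 \left(- \frac{1}{29581}\right) = - \frac{6816}{29581}$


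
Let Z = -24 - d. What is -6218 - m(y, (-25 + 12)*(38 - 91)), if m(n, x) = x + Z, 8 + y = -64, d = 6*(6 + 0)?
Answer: -6847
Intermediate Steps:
d = 36 (d = 6*6 = 36)
Z = -60 (Z = -24 - 1*36 = -24 - 36 = -60)
y = -72 (y = -8 - 64 = -72)
m(n, x) = -60 + x (m(n, x) = x - 60 = -60 + x)
-6218 - m(y, (-25 + 12)*(38 - 91)) = -6218 - (-60 + (-25 + 12)*(38 - 91)) = -6218 - (-60 - 13*(-53)) = -6218 - (-60 + 689) = -6218 - 1*629 = -6218 - 629 = -6847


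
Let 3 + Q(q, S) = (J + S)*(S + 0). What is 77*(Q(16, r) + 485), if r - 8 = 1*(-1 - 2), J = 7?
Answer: 41734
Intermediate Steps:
r = 5 (r = 8 + 1*(-1 - 2) = 8 + 1*(-3) = 8 - 3 = 5)
Q(q, S) = -3 + S*(7 + S) (Q(q, S) = -3 + (7 + S)*(S + 0) = -3 + (7 + S)*S = -3 + S*(7 + S))
77*(Q(16, r) + 485) = 77*((-3 + 5² + 7*5) + 485) = 77*((-3 + 25 + 35) + 485) = 77*(57 + 485) = 77*542 = 41734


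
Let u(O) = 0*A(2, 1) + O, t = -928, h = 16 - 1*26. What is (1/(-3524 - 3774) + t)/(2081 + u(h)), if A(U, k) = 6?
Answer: -6772545/15114158 ≈ -0.44809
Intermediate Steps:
h = -10 (h = 16 - 26 = -10)
u(O) = O (u(O) = 0*6 + O = 0 + O = O)
(1/(-3524 - 3774) + t)/(2081 + u(h)) = (1/(-3524 - 3774) - 928)/(2081 - 10) = (1/(-7298) - 928)/2071 = (-1/7298 - 928)*(1/2071) = -6772545/7298*1/2071 = -6772545/15114158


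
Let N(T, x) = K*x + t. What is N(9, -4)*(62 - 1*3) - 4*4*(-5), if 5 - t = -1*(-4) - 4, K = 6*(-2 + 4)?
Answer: -2457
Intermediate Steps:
K = 12 (K = 6*2 = 12)
t = 5 (t = 5 - (-1*(-4) - 4) = 5 - (4 - 4) = 5 - 1*0 = 5 + 0 = 5)
N(T, x) = 5 + 12*x (N(T, x) = 12*x + 5 = 5 + 12*x)
N(9, -4)*(62 - 1*3) - 4*4*(-5) = (5 + 12*(-4))*(62 - 1*3) - 4*4*(-5) = (5 - 48)*(62 - 3) - 16*(-5) = -43*59 + 80 = -2537 + 80 = -2457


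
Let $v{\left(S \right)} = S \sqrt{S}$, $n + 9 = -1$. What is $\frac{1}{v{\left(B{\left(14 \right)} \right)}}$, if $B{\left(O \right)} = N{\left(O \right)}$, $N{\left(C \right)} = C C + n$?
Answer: $\frac{\sqrt{186}}{34596} \approx 0.00039421$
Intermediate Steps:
$n = -10$ ($n = -9 - 1 = -10$)
$N{\left(C \right)} = -10 + C^{2}$ ($N{\left(C \right)} = C C - 10 = C^{2} - 10 = -10 + C^{2}$)
$B{\left(O \right)} = -10 + O^{2}$
$v{\left(S \right)} = S^{\frac{3}{2}}$
$\frac{1}{v{\left(B{\left(14 \right)} \right)}} = \frac{1}{\left(-10 + 14^{2}\right)^{\frac{3}{2}}} = \frac{1}{\left(-10 + 196\right)^{\frac{3}{2}}} = \frac{1}{186^{\frac{3}{2}}} = \frac{1}{186 \sqrt{186}} = \frac{\sqrt{186}}{34596}$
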